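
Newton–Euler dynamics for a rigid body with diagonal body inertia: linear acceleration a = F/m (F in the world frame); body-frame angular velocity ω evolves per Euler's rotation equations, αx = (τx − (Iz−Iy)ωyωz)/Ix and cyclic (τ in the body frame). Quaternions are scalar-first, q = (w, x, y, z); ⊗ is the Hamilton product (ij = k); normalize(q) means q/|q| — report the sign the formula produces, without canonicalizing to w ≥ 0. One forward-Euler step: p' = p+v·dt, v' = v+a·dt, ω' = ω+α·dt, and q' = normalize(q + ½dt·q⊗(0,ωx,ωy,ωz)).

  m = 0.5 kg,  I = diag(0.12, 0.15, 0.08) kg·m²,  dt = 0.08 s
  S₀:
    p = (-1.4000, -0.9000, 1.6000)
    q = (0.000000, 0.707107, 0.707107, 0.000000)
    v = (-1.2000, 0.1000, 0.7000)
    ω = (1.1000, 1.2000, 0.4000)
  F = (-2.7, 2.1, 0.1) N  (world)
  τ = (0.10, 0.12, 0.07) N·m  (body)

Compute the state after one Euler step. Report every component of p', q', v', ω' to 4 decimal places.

linear accel F/m = (-5.4000, 4.2000, 0.2000)
new position p' = (-1.4960, -0.8920, 1.6560)
new velocity v' = (-1.6320, 0.4360, 0.7160)
angular accel α = (1.1133, 0.6827, 0.3800)
new body rate ω' = (1.1891, 1.2546, 0.4304)
2q̇ = q⊗(0,ω) = (-1.6263461, 0.2828428, -0.2828428, 0.0707107)
updated quaternion q' = (-0.0649, 0.7168, 0.6942, 0.0028)

p' = (-1.4960, -0.8920, 1.6560)
q' = (-0.0649, 0.7168, 0.6942, 0.0028)
v' = (-1.6320, 0.4360, 0.7160)
ω' = (1.1891, 1.2546, 0.4304)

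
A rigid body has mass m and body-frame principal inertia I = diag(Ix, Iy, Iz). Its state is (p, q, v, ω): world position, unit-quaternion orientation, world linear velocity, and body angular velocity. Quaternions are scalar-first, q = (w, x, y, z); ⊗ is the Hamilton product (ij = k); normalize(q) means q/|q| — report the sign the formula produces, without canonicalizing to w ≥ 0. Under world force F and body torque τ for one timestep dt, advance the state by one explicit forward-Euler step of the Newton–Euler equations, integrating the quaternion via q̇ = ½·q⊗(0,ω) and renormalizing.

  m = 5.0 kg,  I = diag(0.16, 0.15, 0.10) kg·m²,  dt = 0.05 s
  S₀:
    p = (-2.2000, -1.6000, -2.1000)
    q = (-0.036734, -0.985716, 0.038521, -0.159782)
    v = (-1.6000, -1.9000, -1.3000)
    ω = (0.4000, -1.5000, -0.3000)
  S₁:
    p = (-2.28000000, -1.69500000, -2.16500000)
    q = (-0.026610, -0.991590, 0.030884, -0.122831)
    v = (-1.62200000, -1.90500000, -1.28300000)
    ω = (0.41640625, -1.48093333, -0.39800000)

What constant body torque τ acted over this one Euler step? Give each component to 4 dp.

τ = (0.0300, 0.0500, -0.1900)

ω₁ − ω₀ = (0.01640625, 0.01906667, -0.09800000)
I·α + gyro = (0.0300, 0.0500, -0.1900)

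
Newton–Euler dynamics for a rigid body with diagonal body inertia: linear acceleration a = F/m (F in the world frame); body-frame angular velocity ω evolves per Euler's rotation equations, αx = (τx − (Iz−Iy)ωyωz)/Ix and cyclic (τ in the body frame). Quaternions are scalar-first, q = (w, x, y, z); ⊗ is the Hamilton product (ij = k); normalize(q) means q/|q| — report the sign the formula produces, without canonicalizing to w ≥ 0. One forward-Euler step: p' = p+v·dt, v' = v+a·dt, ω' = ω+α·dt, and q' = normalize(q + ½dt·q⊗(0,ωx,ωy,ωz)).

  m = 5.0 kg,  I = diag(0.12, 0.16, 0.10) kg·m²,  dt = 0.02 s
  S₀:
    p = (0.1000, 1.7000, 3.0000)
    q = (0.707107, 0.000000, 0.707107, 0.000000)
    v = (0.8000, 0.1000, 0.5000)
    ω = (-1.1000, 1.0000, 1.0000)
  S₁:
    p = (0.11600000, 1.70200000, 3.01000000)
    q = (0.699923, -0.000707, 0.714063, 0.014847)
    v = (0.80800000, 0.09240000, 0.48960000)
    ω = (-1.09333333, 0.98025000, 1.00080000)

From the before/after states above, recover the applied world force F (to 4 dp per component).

Δv = v₁−v₀ = (0.00800000, -0.00760000, -0.01040000)
applied force F = (2.0000, -1.9000, -2.6000)

F = (2.0000, -1.9000, -2.6000)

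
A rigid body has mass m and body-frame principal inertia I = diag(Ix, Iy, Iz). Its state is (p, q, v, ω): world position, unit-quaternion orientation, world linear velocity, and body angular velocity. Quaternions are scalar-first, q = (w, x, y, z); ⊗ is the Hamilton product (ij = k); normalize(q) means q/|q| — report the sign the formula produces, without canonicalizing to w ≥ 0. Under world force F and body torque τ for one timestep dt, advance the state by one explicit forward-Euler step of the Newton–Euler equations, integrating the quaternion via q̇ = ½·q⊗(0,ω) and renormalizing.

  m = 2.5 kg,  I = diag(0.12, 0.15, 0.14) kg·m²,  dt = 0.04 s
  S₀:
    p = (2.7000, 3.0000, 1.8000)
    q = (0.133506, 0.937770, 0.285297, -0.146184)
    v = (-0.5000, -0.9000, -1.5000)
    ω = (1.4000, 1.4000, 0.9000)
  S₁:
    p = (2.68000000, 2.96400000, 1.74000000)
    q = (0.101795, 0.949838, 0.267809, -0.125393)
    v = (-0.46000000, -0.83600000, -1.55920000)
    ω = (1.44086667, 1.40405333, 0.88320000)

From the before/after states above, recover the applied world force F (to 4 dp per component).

F = (2.5000, 4.0000, -3.7000)

velocity change Δv = (0.04000000, 0.06400000, -0.05920000)
m·(v₁−v₀)/dt = (2.5000, 4.0000, -3.7000)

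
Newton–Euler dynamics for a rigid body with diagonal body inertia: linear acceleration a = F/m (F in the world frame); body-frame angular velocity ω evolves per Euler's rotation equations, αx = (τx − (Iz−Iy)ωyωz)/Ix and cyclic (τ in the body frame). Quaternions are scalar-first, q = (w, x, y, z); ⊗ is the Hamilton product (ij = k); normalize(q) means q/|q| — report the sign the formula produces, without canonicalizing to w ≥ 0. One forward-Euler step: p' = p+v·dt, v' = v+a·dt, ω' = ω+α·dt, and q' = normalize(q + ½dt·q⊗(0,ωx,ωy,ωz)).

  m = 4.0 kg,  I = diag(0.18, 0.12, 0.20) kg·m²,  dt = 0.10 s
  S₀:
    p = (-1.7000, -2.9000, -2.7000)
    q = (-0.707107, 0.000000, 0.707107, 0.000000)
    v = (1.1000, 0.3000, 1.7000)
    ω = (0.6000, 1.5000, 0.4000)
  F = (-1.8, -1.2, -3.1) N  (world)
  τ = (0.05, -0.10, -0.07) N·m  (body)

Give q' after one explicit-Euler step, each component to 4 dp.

Hamilton product q⊗(0,ω) = (-1.0606605, -0.1414214, -1.0606605, -0.7071070)
q' = normalize(q + ½dt·q⊗(0,ω)) = (-0.7575, -0.0070, 0.6518, -0.0352)

q' = (-0.7575, -0.0070, 0.6518, -0.0352)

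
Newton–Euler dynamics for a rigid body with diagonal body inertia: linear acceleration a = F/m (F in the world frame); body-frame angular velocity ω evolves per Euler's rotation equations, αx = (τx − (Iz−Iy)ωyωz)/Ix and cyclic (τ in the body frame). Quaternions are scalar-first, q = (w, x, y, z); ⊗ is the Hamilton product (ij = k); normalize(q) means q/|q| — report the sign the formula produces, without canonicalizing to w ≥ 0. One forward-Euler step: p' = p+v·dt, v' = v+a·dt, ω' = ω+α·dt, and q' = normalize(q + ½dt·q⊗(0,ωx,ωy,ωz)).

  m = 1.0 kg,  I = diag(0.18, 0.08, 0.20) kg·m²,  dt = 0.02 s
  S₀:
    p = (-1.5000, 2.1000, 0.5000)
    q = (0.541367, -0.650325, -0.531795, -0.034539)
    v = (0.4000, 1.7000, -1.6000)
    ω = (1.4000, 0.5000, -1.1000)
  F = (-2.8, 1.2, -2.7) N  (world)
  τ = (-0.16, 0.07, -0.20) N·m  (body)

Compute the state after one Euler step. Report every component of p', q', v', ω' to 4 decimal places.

a = F/m = (-2.8000, 1.2000, -2.7000)
new position p' = (-1.4920, 2.1340, 0.4680)
v + (F/m)dt = (0.3440, 1.7240, -1.6540)
angular accel α = (-0.5222, 0.4900, -0.6500)
new body rate ω' = (1.3896, 0.5098, -1.1130)
Hamilton product q⊗(0,ω) = (1.1383596, 1.3601578, -0.4930286, -0.1761532)
updated quaternion q' = (0.5527, -0.6366, -0.5366, -0.0363)

p' = (-1.4920, 2.1340, 0.4680)
q' = (0.5527, -0.6366, -0.5366, -0.0363)
v' = (0.3440, 1.7240, -1.6540)
ω' = (1.3896, 0.5098, -1.1130)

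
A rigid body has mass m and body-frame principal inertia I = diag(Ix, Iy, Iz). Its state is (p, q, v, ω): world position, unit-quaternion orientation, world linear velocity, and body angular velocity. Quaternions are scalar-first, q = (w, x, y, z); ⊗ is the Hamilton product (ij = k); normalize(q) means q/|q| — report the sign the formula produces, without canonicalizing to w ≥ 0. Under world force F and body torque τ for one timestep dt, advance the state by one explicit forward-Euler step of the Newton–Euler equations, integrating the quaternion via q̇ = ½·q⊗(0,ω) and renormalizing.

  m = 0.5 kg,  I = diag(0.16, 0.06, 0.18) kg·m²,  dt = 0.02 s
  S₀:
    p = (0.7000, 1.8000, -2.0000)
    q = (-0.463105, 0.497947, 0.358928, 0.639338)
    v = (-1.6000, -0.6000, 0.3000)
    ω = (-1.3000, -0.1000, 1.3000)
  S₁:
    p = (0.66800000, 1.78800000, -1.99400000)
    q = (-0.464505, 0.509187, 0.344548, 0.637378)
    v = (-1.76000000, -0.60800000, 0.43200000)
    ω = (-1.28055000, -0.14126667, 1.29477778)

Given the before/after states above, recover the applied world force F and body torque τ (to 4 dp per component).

v₁ − v₀ = (-0.16000000, -0.00800000, 0.13200000)
applied force F = (-4.0000, -0.2000, 3.3000)
Δω = ω₁−ω₀ = (0.01945000, -0.04126667, -0.00522222)
precession coupling = (-0.0156, 0.0338, -0.0130)
I·α + gyro = (0.1400, -0.0900, -0.0600)

F = (-4.0000, -0.2000, 3.3000)
τ = (0.1400, -0.0900, -0.0600)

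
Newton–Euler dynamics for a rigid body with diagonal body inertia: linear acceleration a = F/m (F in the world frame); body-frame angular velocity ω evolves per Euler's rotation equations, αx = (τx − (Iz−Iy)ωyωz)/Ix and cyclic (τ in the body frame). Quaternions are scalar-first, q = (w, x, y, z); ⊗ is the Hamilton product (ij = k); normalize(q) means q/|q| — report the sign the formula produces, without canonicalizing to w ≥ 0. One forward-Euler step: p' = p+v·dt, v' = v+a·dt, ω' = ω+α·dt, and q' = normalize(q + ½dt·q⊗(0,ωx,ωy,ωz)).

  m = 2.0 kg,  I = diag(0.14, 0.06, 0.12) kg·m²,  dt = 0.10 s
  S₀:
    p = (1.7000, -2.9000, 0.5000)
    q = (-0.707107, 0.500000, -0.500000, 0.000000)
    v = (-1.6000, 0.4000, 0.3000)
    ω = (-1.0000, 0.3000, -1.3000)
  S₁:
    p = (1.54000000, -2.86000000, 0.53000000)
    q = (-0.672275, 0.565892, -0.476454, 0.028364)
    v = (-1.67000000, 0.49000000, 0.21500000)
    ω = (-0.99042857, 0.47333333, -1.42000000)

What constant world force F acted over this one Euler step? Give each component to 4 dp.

F = (-1.4000, 1.8000, -1.7000)

velocity change Δv = (-0.07000000, 0.09000000, -0.08500000)
F = m·Δv/dt = (-1.4000, 1.8000, -1.7000)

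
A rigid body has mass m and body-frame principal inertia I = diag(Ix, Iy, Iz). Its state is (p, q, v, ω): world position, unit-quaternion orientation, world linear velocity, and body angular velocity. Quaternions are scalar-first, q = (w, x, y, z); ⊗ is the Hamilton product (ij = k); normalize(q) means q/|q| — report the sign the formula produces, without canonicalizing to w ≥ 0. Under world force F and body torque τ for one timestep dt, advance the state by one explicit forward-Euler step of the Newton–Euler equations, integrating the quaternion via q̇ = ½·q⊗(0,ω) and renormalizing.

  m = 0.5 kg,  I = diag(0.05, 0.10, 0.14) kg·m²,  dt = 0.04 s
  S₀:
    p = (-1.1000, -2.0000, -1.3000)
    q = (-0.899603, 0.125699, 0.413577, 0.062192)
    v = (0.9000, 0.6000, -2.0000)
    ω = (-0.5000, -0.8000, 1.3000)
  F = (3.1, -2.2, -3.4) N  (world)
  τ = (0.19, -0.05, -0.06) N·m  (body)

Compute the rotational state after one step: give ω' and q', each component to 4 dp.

α = I⁻¹(τ − ω×Iω) = (4.6320, -1.0850, -0.5714)
ω + α·dt = (-0.3147, -0.8434, 1.2771)
2q̇ = q⊗(0,ω) = (0.3128615, 1.0372052, 0.5251777, -1.0632546)
updated quaternion q' = (-0.8929, 0.1464, 0.4239, 0.0409)

ω' = (-0.3147, -0.8434, 1.2771)
q' = (-0.8929, 0.1464, 0.4239, 0.0409)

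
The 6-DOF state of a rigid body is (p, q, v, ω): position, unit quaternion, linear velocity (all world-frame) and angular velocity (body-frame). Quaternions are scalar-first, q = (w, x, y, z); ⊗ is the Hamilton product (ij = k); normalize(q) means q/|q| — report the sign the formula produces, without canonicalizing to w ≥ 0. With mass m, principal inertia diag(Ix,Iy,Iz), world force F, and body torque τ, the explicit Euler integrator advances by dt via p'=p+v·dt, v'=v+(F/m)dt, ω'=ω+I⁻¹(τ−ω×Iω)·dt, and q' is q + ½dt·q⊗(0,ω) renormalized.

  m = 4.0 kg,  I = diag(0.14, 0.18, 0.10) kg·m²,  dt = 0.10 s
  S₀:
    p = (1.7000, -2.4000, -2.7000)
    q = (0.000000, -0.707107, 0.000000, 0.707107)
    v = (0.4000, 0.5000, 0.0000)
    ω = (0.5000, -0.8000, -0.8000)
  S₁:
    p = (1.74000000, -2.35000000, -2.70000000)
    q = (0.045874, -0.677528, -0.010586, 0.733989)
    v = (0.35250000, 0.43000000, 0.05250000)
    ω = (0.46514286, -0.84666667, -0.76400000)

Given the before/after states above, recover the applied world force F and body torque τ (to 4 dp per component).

ω₁ − ω₀ = (-0.03485714, -0.04666667, 0.03600000)
τ = I·(Δω/dt) + ω₀×(Iω₀) = (-0.1000, -0.1000, 0.0200)
v₁ − v₀ = (-0.04750000, -0.07000000, 0.05250000)
F = m·Δv/dt = (-1.9000, -2.8000, 2.1000)

F = (-1.9000, -2.8000, 2.1000)
τ = (-0.1000, -0.1000, 0.0200)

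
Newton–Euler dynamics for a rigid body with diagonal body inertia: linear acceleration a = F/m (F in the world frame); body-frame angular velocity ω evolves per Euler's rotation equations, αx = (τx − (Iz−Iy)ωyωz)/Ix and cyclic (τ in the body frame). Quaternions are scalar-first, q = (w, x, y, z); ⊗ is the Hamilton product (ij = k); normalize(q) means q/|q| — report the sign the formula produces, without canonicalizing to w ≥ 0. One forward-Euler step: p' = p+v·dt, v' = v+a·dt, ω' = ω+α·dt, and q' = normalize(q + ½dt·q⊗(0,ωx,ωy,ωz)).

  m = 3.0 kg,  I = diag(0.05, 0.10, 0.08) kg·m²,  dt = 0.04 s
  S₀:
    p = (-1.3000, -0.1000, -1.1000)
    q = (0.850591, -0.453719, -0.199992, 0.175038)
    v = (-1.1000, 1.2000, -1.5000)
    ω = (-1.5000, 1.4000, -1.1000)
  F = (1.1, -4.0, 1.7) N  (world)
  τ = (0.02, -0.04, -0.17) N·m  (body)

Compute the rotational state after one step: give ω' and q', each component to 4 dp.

ω' = (-1.5086, 1.4038, -1.1325)
q' = (0.8455, -0.4792, -0.1912, 0.1375)

gyro term ω×Iω = (0.0308, -0.0495, -0.1050)
(τ − ω×Iω)/I = (-0.2160, 0.0950, -0.8125)
new body rate ω' = (-1.5086, 1.4038, -1.1325)
Hamilton product q⊗(0,ω) = (-0.2080479, -1.3009485, 0.4291795, -1.8708447)
updated quaternion q' = (0.8455, -0.4792, -0.1912, 0.1375)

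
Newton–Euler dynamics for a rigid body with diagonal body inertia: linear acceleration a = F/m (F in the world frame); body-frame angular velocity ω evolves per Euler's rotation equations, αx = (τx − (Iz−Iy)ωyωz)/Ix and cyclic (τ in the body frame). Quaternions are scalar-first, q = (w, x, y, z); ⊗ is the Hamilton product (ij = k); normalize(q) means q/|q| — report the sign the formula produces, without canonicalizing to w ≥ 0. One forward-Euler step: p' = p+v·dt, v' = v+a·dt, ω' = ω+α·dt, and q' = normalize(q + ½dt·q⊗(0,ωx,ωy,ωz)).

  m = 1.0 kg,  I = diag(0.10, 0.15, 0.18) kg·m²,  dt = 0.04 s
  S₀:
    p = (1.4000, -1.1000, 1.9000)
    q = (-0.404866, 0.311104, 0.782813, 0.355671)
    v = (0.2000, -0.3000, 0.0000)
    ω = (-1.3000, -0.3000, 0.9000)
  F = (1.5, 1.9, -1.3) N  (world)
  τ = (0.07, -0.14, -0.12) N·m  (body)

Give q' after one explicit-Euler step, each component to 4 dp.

Hamilton product q⊗(0,ω) = (0.3191752, 1.3375588, -0.6209061, 0.5599463)
updated quaternion q' = (-0.3983, 0.3377, 0.7700, 0.3667)

q' = (-0.3983, 0.3377, 0.7700, 0.3667)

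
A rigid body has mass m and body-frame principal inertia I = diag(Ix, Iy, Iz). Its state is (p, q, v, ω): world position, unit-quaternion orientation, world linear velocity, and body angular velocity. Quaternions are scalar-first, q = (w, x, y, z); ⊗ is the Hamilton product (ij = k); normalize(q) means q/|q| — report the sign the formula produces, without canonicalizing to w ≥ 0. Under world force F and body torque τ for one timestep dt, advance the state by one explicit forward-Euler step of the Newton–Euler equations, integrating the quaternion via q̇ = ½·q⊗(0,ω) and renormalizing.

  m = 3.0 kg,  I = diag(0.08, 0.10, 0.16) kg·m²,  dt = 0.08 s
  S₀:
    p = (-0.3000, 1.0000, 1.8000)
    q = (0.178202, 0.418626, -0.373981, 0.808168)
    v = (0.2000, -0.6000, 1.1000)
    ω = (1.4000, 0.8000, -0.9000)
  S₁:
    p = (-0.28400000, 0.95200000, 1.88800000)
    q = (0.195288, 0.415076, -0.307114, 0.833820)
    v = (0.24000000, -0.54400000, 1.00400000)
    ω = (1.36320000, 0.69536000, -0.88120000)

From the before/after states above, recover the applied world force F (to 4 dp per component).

velocity change Δv = (0.04000000, 0.05600000, -0.09600000)
applied force F = (1.5000, 2.1000, -3.6000)

F = (1.5000, 2.1000, -3.6000)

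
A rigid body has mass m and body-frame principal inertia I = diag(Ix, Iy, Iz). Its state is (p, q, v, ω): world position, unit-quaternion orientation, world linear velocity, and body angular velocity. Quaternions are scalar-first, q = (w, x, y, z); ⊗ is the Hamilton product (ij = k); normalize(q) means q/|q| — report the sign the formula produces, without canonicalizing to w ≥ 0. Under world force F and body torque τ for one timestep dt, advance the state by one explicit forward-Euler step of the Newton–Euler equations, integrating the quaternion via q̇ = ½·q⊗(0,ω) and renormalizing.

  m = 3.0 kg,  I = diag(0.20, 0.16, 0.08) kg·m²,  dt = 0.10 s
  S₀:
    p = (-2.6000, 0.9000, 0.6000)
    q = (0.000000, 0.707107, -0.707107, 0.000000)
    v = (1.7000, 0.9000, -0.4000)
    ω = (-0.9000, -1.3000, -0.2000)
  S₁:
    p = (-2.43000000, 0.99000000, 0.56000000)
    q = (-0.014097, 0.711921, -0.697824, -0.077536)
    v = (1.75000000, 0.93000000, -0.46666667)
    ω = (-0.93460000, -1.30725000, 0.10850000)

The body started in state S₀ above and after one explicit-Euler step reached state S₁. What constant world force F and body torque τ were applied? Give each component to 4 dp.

F = (1.5000, 0.9000, -2.0000)
τ = (-0.0900, 0.0100, 0.2000)

Δv = v₁−v₀ = (0.05000000, 0.03000000, -0.06666667)
applied force F = (1.5000, 0.9000, -2.0000)
Δω = ω₁−ω₀ = (-0.03460000, -0.00725000, 0.30850000)
gyro term ω₀×Iω₀ = (-0.0208, 0.0216, -0.0468)
applied torque τ = (-0.0900, 0.0100, 0.2000)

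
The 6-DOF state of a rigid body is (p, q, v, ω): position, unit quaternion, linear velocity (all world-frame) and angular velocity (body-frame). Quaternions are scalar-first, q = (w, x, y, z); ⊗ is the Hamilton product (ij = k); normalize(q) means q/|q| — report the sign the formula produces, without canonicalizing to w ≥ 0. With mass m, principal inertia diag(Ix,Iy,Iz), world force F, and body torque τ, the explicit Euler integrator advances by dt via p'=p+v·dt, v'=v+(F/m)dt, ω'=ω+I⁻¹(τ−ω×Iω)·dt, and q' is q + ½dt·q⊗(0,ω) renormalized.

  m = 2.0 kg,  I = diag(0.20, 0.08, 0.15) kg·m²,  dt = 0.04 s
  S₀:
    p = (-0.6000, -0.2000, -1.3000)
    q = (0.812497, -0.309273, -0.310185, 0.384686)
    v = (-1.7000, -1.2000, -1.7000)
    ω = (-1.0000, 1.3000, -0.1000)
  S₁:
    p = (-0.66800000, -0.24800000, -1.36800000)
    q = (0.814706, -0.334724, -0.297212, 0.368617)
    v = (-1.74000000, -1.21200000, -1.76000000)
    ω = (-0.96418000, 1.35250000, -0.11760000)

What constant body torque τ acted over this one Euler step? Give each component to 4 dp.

τ = (0.1700, 0.1100, 0.0900)

Δω = ω₁−ω₀ = (0.03582000, 0.05250000, -0.01760000)
ω₀×(Iω₀) = (-0.0091, 0.0050, 0.1560)
applied torque τ = (0.1700, 0.1100, 0.0900)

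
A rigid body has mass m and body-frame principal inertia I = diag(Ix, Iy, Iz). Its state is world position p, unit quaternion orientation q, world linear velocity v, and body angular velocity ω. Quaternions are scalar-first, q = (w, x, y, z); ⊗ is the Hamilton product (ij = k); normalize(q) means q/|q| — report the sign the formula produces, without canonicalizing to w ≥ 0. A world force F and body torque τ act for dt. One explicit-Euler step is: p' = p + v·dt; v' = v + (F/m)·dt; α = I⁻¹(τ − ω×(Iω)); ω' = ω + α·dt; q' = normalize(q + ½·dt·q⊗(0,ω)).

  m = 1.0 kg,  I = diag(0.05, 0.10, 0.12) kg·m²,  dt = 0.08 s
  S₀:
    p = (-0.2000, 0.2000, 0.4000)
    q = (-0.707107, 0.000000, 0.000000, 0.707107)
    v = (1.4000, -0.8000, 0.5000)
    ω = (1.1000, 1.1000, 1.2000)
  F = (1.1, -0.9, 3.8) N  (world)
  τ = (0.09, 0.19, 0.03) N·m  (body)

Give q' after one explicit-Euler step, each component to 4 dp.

2q̇ = q⊗(0,ω) = (-0.8485284, -1.5556354, 0.0000000, -0.8485284)
updated quaternion q' = (-0.7388, -0.0620, 0.0000, 0.6711)

q' = (-0.7388, -0.0620, 0.0000, 0.6711)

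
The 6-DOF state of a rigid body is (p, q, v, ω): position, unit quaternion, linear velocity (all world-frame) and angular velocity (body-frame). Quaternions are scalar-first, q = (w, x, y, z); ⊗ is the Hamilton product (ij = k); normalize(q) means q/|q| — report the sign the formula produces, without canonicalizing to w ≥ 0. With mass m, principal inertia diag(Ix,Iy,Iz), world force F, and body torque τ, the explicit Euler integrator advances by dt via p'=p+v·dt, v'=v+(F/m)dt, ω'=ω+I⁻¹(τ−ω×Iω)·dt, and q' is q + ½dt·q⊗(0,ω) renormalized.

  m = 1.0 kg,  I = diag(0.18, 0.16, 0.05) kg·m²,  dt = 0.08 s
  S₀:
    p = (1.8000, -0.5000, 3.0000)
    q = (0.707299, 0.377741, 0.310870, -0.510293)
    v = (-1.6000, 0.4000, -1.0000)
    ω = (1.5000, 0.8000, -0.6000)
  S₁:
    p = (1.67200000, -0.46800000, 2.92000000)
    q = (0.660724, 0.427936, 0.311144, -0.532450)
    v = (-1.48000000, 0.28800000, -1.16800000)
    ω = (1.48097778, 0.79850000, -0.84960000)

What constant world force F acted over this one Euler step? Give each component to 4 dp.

F = (1.5000, -1.4000, -2.1000)

v₁ − v₀ = (0.12000000, -0.11200000, -0.16800000)
applied force F = (1.5000, -1.4000, -2.1000)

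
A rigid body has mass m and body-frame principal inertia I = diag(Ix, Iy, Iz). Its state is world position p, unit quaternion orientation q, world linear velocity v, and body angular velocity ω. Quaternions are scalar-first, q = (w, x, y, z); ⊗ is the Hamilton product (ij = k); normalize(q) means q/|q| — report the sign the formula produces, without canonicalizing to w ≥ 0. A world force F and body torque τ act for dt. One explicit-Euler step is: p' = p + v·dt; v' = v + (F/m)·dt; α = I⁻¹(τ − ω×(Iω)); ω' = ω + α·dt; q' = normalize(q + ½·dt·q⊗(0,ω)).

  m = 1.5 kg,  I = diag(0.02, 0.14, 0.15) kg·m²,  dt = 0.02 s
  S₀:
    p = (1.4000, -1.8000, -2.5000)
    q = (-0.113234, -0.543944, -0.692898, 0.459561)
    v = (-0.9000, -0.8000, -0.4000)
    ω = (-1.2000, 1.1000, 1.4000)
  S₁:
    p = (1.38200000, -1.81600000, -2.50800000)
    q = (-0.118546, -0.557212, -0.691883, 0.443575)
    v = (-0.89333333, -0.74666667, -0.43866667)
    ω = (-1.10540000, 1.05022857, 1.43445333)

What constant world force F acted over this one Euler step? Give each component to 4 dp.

v₁ − v₀ = (0.00666667, 0.05333333, -0.03866667)
applied force F = (0.5000, 4.0000, -2.9000)

F = (0.5000, 4.0000, -2.9000)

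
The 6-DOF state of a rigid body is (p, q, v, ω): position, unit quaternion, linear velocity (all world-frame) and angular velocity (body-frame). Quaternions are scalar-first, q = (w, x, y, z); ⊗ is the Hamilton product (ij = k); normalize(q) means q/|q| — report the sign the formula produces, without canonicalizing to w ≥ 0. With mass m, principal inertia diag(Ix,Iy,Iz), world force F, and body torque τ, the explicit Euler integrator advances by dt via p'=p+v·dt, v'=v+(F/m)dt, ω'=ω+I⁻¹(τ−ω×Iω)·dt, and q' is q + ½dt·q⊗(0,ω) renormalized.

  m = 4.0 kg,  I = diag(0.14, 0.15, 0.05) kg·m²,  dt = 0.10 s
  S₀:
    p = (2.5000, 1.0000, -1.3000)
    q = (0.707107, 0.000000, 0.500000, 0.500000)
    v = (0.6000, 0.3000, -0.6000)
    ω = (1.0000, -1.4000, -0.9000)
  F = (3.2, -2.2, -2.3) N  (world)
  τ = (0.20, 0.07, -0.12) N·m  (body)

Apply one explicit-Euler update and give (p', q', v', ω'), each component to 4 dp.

p' = (2.5600, 1.0300, -1.3600)
q' = (0.7610, 0.0476, 0.4733, 0.4411)
v' = (0.6800, 0.2450, -0.6575)
ω' = (1.2329, -1.2993, -1.1120)

ω×(Iω) gyroscopic = (-0.1260, -0.0810, -0.0140)
(τ − ω×Iω)/I = (2.3286, 1.0067, -2.1200)
ω' = ω + α·dt = (1.2329, -1.2993, -1.1120)
q⊗(0,ω) = (1.1500000, 0.9571070, -0.4899498, -1.1363963)
updated quaternion q' = (0.7610, 0.0476, 0.4733, 0.4411)
a = F/m = (0.8000, -0.5500, -0.5750)
new position p' = (2.5600, 1.0300, -1.3600)
v' = v + a·dt = (0.6800, 0.2450, -0.6575)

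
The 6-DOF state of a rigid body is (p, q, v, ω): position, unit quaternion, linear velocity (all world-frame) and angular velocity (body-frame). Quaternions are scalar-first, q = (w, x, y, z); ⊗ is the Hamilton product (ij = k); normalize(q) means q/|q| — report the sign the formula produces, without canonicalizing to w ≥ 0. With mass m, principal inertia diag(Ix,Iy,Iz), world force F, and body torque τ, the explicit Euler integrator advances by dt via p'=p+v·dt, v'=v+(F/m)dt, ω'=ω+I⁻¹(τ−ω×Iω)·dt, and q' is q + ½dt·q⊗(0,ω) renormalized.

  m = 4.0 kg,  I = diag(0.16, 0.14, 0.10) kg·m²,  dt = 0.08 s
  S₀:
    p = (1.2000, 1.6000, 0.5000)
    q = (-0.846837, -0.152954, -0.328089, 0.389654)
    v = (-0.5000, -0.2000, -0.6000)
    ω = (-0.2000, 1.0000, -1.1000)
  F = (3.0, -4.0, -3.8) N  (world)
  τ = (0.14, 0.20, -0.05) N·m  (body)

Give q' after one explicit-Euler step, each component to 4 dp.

q' = (-0.8163, -0.1471, -0.3711, 0.4174)

Hamilton product q⊗(0,ω) = (0.7261176, 0.1406113, -1.0930172, 0.7129489)
q + ½dt·q⊗(0,ω), renormalized = (-0.8163, -0.1471, -0.3711, 0.4174)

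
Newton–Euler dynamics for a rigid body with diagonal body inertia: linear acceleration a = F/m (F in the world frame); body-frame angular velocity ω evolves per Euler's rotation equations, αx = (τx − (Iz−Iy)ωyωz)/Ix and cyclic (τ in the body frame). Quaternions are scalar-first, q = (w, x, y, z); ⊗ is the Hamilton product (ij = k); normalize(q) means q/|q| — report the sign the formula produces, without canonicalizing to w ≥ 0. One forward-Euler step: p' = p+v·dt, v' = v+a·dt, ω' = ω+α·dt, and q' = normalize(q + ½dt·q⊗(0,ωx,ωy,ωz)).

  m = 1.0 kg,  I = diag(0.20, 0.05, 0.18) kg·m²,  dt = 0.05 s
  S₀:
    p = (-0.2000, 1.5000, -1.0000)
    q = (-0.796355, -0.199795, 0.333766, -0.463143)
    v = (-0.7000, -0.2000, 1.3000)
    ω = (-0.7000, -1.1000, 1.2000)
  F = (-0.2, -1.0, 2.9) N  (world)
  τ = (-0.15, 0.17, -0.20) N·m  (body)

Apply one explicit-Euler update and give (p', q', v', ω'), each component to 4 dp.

precession coupling ω×(Iω) = (-0.1716, -0.0168, -0.1155)
angular accel α = (0.1080, 3.7360, -0.4694)
ω' = ω + α·dt = (-0.6946, -0.9132, 1.1765)
q⊗(0,ω) = (0.7830577, 0.4485104, 1.4399446, -0.5022153)
q + ½dt·q⊗(0,ω), renormalized = (-0.7760, -0.1884, 0.3694, -0.4752)
linear accel F/m = (-0.2000, -1.0000, 2.9000)
new position p' = (-0.2350, 1.4900, -0.9350)
v + (F/m)dt = (-0.7100, -0.2500, 1.4450)

p' = (-0.2350, 1.4900, -0.9350)
q' = (-0.7760, -0.1884, 0.3694, -0.4752)
v' = (-0.7100, -0.2500, 1.4450)
ω' = (-0.6946, -0.9132, 1.1765)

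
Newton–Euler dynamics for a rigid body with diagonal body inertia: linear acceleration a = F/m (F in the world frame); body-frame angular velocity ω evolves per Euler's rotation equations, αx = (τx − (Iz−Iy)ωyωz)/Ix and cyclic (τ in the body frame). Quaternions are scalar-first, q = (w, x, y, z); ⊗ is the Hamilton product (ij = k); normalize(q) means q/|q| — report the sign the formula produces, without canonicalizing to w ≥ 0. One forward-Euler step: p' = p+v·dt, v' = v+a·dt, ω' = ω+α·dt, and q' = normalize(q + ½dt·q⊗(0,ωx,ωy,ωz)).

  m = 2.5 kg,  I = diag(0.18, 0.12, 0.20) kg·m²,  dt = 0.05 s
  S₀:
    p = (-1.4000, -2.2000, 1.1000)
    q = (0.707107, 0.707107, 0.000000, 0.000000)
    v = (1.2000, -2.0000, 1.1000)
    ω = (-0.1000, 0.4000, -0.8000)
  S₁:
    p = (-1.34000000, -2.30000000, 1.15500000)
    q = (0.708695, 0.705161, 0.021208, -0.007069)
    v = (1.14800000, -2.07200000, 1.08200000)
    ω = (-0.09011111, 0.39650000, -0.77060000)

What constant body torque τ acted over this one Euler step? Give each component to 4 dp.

Δω = ω₁−ω₀ = (0.00988889, -0.00350000, 0.02940000)
ω₀×(Iω₀) = (-0.0256, -0.0016, 0.0024)
I·α + gyro = (0.0100, -0.0100, 0.1200)

τ = (0.0100, -0.0100, 0.1200)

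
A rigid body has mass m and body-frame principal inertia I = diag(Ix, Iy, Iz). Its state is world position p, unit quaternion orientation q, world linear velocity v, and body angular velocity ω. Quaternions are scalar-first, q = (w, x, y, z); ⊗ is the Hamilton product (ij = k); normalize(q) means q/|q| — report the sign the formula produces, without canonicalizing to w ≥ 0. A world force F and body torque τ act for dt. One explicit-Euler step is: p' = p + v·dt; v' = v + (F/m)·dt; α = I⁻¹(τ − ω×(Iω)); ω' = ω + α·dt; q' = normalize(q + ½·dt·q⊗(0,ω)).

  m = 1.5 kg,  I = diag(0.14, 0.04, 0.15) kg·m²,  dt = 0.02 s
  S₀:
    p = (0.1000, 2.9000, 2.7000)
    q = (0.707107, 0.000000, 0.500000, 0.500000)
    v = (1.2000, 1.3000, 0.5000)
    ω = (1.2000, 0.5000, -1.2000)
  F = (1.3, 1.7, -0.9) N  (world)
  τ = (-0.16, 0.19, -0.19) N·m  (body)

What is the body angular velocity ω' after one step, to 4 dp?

gyro term ω×Iω = (-0.0660, 0.0144, -0.0600)
(τ − ω×Iω)/I = (-0.6714, 4.3900, -0.8667)
ω + α·dt = (1.1866, 0.5878, -1.2173)

ω' = (1.1866, 0.5878, -1.2173)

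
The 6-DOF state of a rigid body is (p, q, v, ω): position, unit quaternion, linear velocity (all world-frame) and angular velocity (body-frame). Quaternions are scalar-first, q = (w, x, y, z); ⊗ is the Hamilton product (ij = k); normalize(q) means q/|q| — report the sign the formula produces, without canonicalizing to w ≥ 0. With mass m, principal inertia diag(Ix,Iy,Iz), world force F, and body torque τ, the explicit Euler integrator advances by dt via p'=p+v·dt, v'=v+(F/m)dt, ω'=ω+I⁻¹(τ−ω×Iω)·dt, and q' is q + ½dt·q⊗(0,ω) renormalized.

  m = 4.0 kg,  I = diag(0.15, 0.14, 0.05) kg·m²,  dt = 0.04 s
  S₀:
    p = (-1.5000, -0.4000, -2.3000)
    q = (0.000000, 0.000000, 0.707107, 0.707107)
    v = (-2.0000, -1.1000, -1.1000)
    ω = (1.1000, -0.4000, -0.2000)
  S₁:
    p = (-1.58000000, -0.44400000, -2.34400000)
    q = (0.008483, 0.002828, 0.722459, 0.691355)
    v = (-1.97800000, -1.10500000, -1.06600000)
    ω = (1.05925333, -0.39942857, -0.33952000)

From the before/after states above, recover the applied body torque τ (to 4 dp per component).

Δω = ω₁−ω₀ = (-0.04074667, 0.00057143, -0.13952000)
precession coupling = (-0.0072, -0.0220, 0.0044)
applied torque τ = (-0.1600, -0.0200, -0.1700)

τ = (-0.1600, -0.0200, -0.1700)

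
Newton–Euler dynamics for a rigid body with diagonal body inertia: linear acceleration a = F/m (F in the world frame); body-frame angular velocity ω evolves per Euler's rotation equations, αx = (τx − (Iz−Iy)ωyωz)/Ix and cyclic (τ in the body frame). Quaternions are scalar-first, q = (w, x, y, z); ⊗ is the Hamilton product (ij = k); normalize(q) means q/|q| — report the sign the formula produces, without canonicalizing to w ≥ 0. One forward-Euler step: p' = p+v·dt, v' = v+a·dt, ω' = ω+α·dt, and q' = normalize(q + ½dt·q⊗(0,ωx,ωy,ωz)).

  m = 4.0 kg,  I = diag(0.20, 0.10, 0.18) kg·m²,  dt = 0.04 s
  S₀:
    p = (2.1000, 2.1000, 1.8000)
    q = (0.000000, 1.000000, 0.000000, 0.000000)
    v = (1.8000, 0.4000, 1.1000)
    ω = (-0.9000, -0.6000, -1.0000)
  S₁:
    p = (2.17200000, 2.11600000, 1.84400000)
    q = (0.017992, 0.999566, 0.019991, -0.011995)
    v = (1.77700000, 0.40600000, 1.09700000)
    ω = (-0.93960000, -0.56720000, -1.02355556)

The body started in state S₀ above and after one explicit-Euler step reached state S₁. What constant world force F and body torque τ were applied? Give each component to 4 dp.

velocity change Δv = (-0.02300000, 0.00600000, -0.00300000)
F = m·Δv/dt = (-2.3000, 0.6000, -0.3000)
Δω = ω₁−ω₀ = (-0.03960000, 0.03280000, -0.02355556)
precession coupling = (0.0480, 0.0180, -0.0540)
applied torque τ = (-0.1500, 0.1000, -0.1600)

F = (-2.3000, 0.6000, -0.3000)
τ = (-0.1500, 0.1000, -0.1600)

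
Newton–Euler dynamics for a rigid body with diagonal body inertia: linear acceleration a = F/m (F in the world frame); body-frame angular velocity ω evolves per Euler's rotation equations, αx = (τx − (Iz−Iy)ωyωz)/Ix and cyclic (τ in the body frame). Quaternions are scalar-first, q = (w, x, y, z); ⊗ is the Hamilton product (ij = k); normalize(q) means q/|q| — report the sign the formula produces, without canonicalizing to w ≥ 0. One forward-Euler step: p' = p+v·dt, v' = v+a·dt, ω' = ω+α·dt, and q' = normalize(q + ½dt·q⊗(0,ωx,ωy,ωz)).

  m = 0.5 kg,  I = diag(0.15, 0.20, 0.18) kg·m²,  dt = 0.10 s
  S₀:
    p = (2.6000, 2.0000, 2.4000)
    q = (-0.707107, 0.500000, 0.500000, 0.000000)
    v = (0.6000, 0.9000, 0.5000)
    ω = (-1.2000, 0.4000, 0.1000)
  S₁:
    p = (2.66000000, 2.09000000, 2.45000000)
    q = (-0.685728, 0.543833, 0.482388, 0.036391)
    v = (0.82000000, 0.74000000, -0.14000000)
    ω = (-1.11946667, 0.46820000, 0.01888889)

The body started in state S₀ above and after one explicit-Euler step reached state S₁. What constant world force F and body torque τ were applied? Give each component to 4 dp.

F = (1.1000, -0.8000, -3.2000)
τ = (0.1200, 0.1400, -0.1700)

Δv = v₁−v₀ = (0.22000000, -0.16000000, -0.64000000)
F = m·Δv/dt = (1.1000, -0.8000, -3.2000)
rate change Δω = (0.08053333, 0.06820000, -0.08111111)
gyro term ω₀×Iω₀ = (-0.0008, 0.0036, -0.0240)
applied torque τ = (0.1200, 0.1400, -0.1700)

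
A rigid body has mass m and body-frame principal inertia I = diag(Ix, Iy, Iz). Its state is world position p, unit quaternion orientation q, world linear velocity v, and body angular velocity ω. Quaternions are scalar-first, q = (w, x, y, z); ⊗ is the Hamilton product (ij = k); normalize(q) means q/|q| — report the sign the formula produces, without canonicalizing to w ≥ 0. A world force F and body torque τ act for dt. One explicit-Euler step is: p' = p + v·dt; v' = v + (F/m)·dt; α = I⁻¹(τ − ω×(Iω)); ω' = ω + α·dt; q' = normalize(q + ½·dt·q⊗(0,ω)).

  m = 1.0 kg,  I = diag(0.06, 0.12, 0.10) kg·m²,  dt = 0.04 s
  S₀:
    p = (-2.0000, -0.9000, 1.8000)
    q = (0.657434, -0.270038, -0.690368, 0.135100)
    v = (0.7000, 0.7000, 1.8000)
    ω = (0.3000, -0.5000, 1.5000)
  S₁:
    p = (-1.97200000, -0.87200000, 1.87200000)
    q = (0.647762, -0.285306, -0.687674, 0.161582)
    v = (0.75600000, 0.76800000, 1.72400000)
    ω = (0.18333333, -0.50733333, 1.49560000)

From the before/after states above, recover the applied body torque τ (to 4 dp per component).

Δω = ω₁−ω₀ = (-0.11666667, -0.00733333, -0.00440000)
precession coupling = (0.0150, -0.0180, -0.0090)
I·α + gyro = (-0.1600, -0.0400, -0.0200)

τ = (-0.1600, -0.0400, -0.0200)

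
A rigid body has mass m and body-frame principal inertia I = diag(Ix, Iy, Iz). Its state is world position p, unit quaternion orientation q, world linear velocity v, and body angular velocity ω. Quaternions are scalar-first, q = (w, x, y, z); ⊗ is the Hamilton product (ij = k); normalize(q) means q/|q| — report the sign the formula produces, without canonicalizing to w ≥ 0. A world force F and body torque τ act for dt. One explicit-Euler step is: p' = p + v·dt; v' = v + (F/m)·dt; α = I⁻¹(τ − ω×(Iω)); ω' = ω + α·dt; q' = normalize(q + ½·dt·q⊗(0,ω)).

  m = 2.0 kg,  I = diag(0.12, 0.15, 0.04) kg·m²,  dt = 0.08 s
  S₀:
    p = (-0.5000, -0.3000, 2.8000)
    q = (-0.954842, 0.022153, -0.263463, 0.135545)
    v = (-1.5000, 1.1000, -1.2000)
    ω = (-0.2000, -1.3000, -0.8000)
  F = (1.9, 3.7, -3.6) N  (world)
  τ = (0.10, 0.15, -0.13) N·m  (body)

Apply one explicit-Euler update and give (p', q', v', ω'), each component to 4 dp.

p' = (-0.6200, -0.2120, 2.7040)
q' = (-0.9622, 0.0452, -0.2138, 0.1625)
v' = (-1.4240, 1.2480, -1.3440)
ω' = (-0.0571, -1.2268, -1.0756)

precession coupling ω×(Iω) = (-0.1144, 0.0128, 0.0078)
(τ − ω×Iω)/I = (1.7867, 0.9147, -3.4450)
new body rate ω' = (-0.0571, -1.2268, -1.0756)
Hamilton product q⊗(0,ω) = (-0.2296353, 0.5779473, 1.2319080, 0.6823821)
q' = normalize(q + ½dt·q⊗(0,ω)) = (-0.9622, 0.0452, -0.2138, 0.1625)
p + v·dt = (-0.6200, -0.2120, 2.7040)
v' = v + a·dt = (-1.4240, 1.2480, -1.3440)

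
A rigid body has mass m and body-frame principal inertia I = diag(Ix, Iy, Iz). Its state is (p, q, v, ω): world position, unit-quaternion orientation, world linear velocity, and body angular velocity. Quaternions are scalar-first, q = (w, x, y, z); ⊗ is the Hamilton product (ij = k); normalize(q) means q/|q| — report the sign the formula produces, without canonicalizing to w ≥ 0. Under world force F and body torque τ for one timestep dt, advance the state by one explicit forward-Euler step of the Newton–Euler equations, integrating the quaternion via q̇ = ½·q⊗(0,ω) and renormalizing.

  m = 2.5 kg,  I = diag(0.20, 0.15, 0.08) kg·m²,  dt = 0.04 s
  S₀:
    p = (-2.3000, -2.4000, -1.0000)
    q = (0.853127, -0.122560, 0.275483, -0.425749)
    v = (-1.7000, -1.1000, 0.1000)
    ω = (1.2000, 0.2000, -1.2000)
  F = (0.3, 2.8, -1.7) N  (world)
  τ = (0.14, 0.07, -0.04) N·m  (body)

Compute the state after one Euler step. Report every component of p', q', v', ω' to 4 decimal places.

gyro term ω×Iω = (0.0168, -0.1728, -0.0120)
angular accel α = (0.6160, 1.6187, -0.3500)
ω' = ω + α·dt = (1.2246, 0.2647, -1.2140)
2q̇ = q⊗(0,ω) = (-0.4189234, 0.7783226, -0.4873454, -1.3788440)
updated quaternion q' = (0.8443, -0.1069, 0.2656, -0.4531)
a = (0.1200, 1.1200, -0.6800)
p + v·dt = (-2.3680, -2.4440, -0.9960)
v + (F/m)dt = (-1.6952, -1.0552, 0.0728)

p' = (-2.3680, -2.4440, -0.9960)
q' = (0.8443, -0.1069, 0.2656, -0.4531)
v' = (-1.6952, -1.0552, 0.0728)
ω' = (1.2246, 0.2647, -1.2140)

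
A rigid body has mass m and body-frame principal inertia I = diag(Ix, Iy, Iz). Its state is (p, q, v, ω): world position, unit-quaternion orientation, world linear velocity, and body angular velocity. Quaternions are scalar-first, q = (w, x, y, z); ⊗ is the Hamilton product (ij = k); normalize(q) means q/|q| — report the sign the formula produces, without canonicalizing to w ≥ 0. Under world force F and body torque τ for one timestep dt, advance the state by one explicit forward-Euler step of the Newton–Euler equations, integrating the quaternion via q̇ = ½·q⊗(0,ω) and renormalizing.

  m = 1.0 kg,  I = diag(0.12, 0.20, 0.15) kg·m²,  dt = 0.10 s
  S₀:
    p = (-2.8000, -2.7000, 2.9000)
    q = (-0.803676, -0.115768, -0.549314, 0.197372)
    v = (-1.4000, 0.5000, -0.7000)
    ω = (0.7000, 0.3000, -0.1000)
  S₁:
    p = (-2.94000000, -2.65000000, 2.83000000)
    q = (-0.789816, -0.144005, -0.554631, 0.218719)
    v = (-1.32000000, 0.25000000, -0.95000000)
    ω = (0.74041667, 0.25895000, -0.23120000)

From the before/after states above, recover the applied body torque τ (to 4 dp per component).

τ = (0.0500, -0.0800, -0.1800)

ω₁ − ω₀ = (0.04041667, -0.04105000, -0.13120000)
ω₀×(Iω₀) = (0.0015, 0.0021, 0.0168)
τ = I·(Δω/dt) + ω₀×(Iω₀) = (0.0500, -0.0800, -0.1800)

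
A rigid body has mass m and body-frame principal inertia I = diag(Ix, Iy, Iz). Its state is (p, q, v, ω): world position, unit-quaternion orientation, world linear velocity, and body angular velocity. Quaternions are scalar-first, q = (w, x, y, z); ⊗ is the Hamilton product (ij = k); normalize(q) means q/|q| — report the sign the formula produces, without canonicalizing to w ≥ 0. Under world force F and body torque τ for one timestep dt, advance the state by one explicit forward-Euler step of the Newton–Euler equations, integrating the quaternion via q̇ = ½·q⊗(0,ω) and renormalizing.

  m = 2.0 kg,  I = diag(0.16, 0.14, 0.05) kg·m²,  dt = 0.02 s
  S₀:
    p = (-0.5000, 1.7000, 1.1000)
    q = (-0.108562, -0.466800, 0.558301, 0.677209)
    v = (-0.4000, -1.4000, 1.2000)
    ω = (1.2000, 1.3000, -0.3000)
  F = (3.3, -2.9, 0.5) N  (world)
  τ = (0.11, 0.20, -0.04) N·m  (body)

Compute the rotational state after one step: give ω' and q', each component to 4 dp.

ω' = (1.2094, 1.3342, -0.3035)
q' = (-0.1082, -0.4785, 0.5635, 0.6647)

gyro term ω×Iω = (0.0351, -0.0396, -0.0312)
α = I⁻¹(τ − ω×Iω) = (0.4681, 1.7114, -0.1760)
ω' = ω + α·dt = (1.2094, 1.3342, -0.3035)
q⊗(0,ω) = (0.0375314, -1.1781364, 0.5314802, -1.2442326)
q' = normalize(q + ½dt·q⊗(0,ω)) = (-0.1082, -0.4785, 0.5635, 0.6647)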